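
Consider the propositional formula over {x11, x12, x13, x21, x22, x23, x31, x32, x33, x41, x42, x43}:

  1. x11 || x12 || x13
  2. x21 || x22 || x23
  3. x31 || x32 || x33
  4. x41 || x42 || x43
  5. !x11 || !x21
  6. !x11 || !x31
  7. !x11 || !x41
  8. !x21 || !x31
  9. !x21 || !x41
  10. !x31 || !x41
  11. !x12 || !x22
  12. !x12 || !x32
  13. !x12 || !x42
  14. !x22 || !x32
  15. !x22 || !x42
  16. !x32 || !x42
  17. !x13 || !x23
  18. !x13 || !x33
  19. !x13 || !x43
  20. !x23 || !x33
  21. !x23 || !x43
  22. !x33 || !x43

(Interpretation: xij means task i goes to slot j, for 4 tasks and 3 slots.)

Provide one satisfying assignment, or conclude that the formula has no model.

Branch on x11: set x11 = false.
Branch on x12: set x12 = true.
The clause (!x22) is unit, so x22 = false.
The clause (!x32) is unit, so x32 = false.
The clause (!x42) is unit, so x42 = false.
Branch on x21: set x21 = true.
The clause (!x31) is unit, so x31 = false.
The clause (x33) is unit, so x33 = true.
The clause (!x41) is unit, so x41 = false.
The clause (x43) is unit, so x43 = true.
Now (!x43) is unsatisfied and unit — conflict.
So x21 must be the other value — set x21 = false.
The clause (x23) is unit, so x23 = true.
The clause (!x13) is unit, so x13 = false.
The clause (!x33) is unit, so x33 = false.
The clause (x31) is unit, so x31 = true.
The clause (!x41) is unit, so x41 = false.
The clause (x43) is unit, so x43 = true.
Now (!x43) is unsatisfied and unit — conflict.
Both values of x21 lead to a conflict.
So x12 must be the other value — set x12 = false.
The clause (x13) is unit, so x13 = true.
The clause (!x23) is unit, so x23 = false.
The clause (!x33) is unit, so x33 = false.
The clause (!x43) is unit, so x43 = false.
Branch on x21: set x21 = true.
The clause (!x31) is unit, so x31 = false.
The clause (x32) is unit, so x32 = true.
The clause (!x41) is unit, so x41 = false.
The clause (x42) is unit, so x42 = true.
Now (!x42) is unsatisfied and unit — conflict.
So x21 must be the other value — set x21 = false.
The clause (x22) is unit, so x22 = true.
The clause (!x32) is unit, so x32 = false.
The clause (x31) is unit, so x31 = true.
The clause (!x41) is unit, so x41 = false.
The clause (x42) is unit, so x42 = true.
Now (!x42) is unsatisfied and unit — conflict.
Both values of x21 lead to a conflict.
Both values of x12 lead to a conflict.
So x11 must be the other value — set x11 = true.
The clause (!x21) is unit, so x21 = false.
The clause (!x31) is unit, so x31 = false.
The clause (!x41) is unit, so x41 = false.
Branch on x22: set x22 = true.
The clause (!x12) is unit, so x12 = false.
The clause (!x32) is unit, so x32 = false.
The clause (x33) is unit, so x33 = true.
The clause (!x42) is unit, so x42 = false.
The clause (x43) is unit, so x43 = true.
Now (!x43) is unsatisfied and unit — conflict.
So x22 must be the other value — set x22 = false.
The clause (x23) is unit, so x23 = true.
The clause (!x13) is unit, so x13 = false.
The clause (!x33) is unit, so x33 = false.
The clause (x32) is unit, so x32 = true.
The clause (!x12) is unit, so x12 = false.
The clause (!x42) is unit, so x42 = false.
The clause (x43) is unit, so x43 = true.
Now (!x43) is unsatisfied and unit — conflict.
Both values of x22 lead to a conflict.
Both values of x11 lead to a conflict.

UNSATISFIABLE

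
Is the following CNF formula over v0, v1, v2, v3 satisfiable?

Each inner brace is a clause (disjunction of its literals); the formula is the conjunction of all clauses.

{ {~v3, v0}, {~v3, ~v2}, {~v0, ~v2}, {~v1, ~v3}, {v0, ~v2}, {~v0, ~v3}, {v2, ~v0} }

Suppose v3 = 0.
Suppose v0 = 0.
(~v2) alone gives v2 = 0.
No clause remains; v1 is free.
A satisfying assignment: v0 ↦ 0; v1 ↦ 0; v2 ↦ 0; v3 ↦ 0.

Yes, satisfiable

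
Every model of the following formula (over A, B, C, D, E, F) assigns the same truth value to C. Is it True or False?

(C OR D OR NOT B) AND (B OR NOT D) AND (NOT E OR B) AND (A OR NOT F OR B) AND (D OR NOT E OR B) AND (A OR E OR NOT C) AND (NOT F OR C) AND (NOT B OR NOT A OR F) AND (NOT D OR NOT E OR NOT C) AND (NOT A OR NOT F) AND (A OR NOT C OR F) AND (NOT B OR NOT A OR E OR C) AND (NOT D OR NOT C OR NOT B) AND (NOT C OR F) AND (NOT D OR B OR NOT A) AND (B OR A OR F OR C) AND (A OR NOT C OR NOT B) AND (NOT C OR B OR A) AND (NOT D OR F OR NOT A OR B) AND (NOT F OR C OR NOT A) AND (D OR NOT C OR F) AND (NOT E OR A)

Suppose C = true.
(F) alone gives F = true.
(NOT A) alone gives A = false.
(B) alone gives B = true.
But (NOT B) is also a unit clause — contradiction.
So every satisfying assignment has C = False.

False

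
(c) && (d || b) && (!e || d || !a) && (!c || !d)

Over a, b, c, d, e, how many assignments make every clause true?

3

There are 2^5 = 32 truth assignments over (a, b, c, d, e).
Split on e. With e = true, the clauses containing e are satisfied and !e drops from the rest; 1 of the 2^4 = 16 assignments to the other variables satisfy what remains.
With e = false, by the same count on the reduced clause set, 2 assignments work.
(One model: a=F, b=T, c=T, d=F, e=F.)
Total: 1 + 2 = 3.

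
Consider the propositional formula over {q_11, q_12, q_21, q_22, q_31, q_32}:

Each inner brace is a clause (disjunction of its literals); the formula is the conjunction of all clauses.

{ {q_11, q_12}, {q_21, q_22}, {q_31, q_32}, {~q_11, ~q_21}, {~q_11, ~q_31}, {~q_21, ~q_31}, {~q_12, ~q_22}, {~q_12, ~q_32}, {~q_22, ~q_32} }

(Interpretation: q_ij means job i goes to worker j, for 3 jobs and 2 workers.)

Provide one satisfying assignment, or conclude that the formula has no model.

Try q_11 = 1.
The clause (~q_21) is unit, so q_21 = 0.
The clause (q_22) is unit, so q_22 = 1.
The clause (~q_31) is unit, so q_31 = 0.
The clause (q_32) is unit, so q_32 = 1.
Now (~q_32) is unsatisfied and unit — conflict.
That branch fails; take q_11 = 0 instead.
The clause (q_12) is unit, so q_12 = 1.
The clause (~q_22) is unit, so q_22 = 0.
The clause (q_21) is unit, so q_21 = 1.
The clause (~q_31) is unit, so q_31 = 0.
The clause (q_32) is unit, so q_32 = 1.
Now (~q_32) is unsatisfied and unit — conflict.
Both values of q_11 lead to a conflict.

UNSATISFIABLE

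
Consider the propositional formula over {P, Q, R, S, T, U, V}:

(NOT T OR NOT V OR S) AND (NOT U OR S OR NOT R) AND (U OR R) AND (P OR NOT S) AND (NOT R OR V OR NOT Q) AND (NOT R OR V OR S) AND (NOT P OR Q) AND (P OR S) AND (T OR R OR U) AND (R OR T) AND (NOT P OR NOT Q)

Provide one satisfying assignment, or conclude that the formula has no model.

Try U = true.
Try S = true.
From the singleton clause (P), P = true.
From the singleton clause (Q), Q = true.
Now (NOT Q) is unsatisfied and unit — conflict.
Backtrack on S: now try S = false.
From the singleton clause (NOT R), R = false.
From the singleton clause (P), P = true.
From the singleton clause (Q), Q = true.
Now (NOT Q) is unsatisfied and unit — conflict.
Neither S = true nor S = false works.
Backtrack on U: now try U = false.
From the singleton clause (R), R = true.
Try P = true.
From the singleton clause (Q), Q = true.
Now (NOT Q) is unsatisfied and unit — conflict.
Backtrack on P: now try P = false.
From the singleton clause (NOT S), S = false.
Now (S) is unsatisfied and unit — conflict.
Neither P = true nor P = false works.
Neither U = true nor U = false works.

UNSATISFIABLE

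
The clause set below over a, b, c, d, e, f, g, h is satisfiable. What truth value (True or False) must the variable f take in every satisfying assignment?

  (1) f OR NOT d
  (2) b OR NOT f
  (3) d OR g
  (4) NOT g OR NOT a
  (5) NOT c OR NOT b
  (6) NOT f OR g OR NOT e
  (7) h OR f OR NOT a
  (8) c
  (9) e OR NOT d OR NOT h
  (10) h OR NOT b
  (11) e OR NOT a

False

Suppose f = true.
Unit clause (b) forces b = true.
Unit clause (NOT c) forces c = false.
Now (c) is unsatisfied and unit — conflict.
So every satisfying assignment has f = False.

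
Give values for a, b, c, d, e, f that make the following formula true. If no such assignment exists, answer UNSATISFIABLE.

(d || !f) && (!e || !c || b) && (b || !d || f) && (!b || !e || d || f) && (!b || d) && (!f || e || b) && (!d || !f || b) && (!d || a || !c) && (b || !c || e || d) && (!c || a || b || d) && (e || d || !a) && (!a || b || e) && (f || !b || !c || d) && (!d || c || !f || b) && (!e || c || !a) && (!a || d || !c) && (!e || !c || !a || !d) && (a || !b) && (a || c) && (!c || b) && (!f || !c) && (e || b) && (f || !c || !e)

Branch on d: set d = true.
Branch on b: set b = true.
(a) alone gives a = true.
Branch on e: set e = false.
Branch on f: set f = false.
All clauses hold; c can take either value.

a: true, b: true, c: false, d: true, e: false, f: false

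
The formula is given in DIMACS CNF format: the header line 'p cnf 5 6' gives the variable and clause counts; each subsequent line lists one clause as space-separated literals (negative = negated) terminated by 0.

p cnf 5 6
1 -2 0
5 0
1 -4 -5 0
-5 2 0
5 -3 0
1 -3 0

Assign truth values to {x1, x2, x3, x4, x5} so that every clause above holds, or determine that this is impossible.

(x5) alone gives x5 = True.
(x2) alone gives x2 = True.
(x1) alone gives x1 = True.
No clause remains; x3, x4 are free.

x1=True; x2=True; x3=False; x4=True; x5=True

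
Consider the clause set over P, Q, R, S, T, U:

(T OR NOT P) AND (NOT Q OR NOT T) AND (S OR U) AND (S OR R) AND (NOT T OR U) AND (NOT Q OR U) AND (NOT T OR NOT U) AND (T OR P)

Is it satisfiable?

Suppose T = true.
(NOT Q) alone gives Q = false.
(U) alone gives U = true.
That conflicts with the unit clause (NOT U).
That branch fails; take T = false instead.
(NOT P) alone gives P = false.
That conflicts with the unit clause (P).
Either choice for T ends in contradiction.
No assignment satisfies every clause.

Unsatisfiable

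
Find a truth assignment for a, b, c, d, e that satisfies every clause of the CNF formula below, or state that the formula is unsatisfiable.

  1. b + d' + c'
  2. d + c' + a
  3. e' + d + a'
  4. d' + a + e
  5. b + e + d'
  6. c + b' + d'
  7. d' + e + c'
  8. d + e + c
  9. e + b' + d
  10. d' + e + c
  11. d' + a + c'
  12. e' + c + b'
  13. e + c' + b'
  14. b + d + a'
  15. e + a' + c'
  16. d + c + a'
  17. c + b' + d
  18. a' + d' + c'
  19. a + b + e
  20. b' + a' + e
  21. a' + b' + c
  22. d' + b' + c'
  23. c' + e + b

Case b = 0:
Case d = 1:
From the singleton clause (c'), c = 0.
From the singleton clause (e), e = 1.
All clauses hold; a can take either value.

a ↦ 0,  b ↦ 0,  c ↦ 0,  d ↦ 1,  e ↦ 1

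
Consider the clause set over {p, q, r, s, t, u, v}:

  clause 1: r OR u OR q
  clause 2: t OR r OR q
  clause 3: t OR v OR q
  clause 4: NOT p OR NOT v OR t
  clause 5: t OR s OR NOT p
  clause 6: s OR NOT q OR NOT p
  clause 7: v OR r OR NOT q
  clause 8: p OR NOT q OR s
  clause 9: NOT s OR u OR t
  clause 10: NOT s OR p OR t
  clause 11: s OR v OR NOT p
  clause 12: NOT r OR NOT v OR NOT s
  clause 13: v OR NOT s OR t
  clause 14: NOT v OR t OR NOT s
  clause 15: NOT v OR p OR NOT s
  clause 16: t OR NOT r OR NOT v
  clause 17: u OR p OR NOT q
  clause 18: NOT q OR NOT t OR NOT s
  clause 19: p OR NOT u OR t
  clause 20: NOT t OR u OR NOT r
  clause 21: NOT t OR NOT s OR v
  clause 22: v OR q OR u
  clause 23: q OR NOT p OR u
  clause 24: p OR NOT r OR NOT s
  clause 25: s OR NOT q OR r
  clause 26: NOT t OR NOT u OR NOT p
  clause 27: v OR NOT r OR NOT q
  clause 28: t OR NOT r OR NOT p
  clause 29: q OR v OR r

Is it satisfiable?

Branch on r: set r = true.
Branch on v: set v = true.
The clause (NOT s) is unit, so s = false.
The clause (t) is unit, so t = true.
The clause (u) is unit, so u = true.
The clause (NOT p) is unit, so p = false.
The clause (NOT q) is unit, so q = false.
This assignment satisfies each clause.
A satisfying assignment: p ↦ false, q ↦ false, r ↦ true, s ↦ false, t ↦ true, u ↦ true, v ↦ true.

Satisfiable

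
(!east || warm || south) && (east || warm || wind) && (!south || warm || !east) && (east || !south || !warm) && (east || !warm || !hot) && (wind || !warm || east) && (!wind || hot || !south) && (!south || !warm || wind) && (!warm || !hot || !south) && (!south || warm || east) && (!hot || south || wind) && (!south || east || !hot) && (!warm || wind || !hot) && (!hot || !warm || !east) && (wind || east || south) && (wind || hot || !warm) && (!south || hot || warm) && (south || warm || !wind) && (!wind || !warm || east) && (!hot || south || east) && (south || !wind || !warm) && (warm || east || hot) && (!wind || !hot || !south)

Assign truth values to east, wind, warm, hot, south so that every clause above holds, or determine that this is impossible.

UNSATISFIABLE

Try east = false.
Try warm = true.
The clause (!south) is unit, so south = false.
The clause (!hot) is unit, so hot = false.
The clause (wind) is unit, so wind = true.
That conflicts with the unit clause (!wind).
That branch fails; take warm = false instead.
The clause (wind) is unit, so wind = true.
The clause (!south) is unit, so south = false.
That conflicts with the unit clause (south).
Neither warm = true nor warm = false works.
That branch fails; take east = true instead.
Try warm = true.
The clause (!hot) is unit, so hot = false.
The clause (wind) is unit, so wind = true.
The clause (!south) is unit, so south = false.
That conflicts with the unit clause (south).
That branch fails; take warm = false instead.
The clause (south) is unit, so south = true.
That conflicts with the unit clause (!south).
Neither warm = true nor warm = false works.
Neither east = true nor east = false works.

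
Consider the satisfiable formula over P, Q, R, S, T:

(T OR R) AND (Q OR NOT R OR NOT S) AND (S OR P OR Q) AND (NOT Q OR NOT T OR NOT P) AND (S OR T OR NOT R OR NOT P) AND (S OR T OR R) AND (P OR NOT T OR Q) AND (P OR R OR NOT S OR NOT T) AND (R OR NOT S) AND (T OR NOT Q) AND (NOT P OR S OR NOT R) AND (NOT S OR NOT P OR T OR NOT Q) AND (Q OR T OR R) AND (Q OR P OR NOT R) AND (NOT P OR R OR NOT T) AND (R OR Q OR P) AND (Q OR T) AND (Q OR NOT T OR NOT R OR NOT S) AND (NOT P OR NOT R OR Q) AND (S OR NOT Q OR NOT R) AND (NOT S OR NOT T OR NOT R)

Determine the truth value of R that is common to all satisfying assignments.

False

Suppose R = true.
Suppose Q = true.
The clause (T) is unit, so T = true.
The clause (NOT P) is unit, so P = false.
The clause (S) is unit, so S = true.
But (NOT S) is also a unit clause — contradiction.
That branch fails; take Q = false instead.
The clause (NOT S) is unit, so S = false.
The clause (P) is unit, so P = true.
But (NOT P) is also a unit clause — contradiction.
Both values of Q lead to a conflict.
So every satisfying assignment has R = False.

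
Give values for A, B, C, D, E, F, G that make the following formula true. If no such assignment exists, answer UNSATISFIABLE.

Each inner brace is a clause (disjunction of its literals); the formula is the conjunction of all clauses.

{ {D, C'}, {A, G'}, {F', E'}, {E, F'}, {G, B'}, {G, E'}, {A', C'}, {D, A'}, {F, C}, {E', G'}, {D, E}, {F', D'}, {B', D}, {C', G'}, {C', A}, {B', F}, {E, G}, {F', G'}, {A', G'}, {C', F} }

Branch on D: set D = 1.
(F') alone gives F = 0.
(C) alone gives C = 1.
Now (C') is unsatisfied and unit — conflict.
Backtrack on D: now try D = 0.
(C') alone gives C = 0.
(A') alone gives A = 0.
(G') alone gives G = 0.
(B') alone gives B = 0.
(E') alone gives E = 0.
Now (E) is unsatisfied and unit — conflict.
Both values of D lead to a conflict.

UNSATISFIABLE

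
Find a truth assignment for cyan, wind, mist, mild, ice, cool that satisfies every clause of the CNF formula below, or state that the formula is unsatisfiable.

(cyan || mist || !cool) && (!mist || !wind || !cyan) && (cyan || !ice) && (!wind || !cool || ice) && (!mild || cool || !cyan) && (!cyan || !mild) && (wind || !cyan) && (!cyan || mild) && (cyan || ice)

UNSATISFIABLE

Branch on cyan: set cyan = true.
(!mild) alone gives mild = false.
That conflicts with the unit clause (mild).
That branch fails; take cyan = false instead.
(!ice) alone gives ice = false.
That conflicts with the unit clause (ice).
Neither cyan = true nor cyan = false works.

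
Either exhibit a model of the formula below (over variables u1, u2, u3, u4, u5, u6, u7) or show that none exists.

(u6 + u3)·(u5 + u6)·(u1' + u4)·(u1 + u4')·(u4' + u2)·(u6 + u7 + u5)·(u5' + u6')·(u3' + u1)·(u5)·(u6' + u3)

u1=1,  u2=1,  u3=1,  u4=1,  u5=1,  u6=0,  u7=1

The clause (u5) is unit, so u5 = 1.
The clause (u6') is unit, so u6 = 0.
The clause (u3) is unit, so u3 = 1.
The clause (u1) is unit, so u1 = 1.
The clause (u4) is unit, so u4 = 1.
The clause (u2) is unit, so u2 = 1.
Every clause is now satisfied; u7 is unconstrained.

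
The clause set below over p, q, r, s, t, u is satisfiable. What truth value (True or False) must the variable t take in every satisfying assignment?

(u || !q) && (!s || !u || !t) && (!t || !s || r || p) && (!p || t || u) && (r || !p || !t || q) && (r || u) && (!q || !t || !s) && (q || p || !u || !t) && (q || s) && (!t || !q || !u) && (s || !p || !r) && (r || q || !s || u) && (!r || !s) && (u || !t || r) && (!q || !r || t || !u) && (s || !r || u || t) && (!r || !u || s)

Suppose t = true.
Branch on u: set u = true.
From the singleton clause (!s), s = false.
From the singleton clause (q), q = true.
Now (!q) is unsatisfied and unit — conflict.
Backtrack on u: now try u = false.
From the singleton clause (!q), q = false.
From the singleton clause (r), r = true.
From the singleton clause (s), s = true.
Now (!s) is unsatisfied and unit — conflict.
Either choice for u ends in contradiction.
So every satisfying assignment has t = False.

False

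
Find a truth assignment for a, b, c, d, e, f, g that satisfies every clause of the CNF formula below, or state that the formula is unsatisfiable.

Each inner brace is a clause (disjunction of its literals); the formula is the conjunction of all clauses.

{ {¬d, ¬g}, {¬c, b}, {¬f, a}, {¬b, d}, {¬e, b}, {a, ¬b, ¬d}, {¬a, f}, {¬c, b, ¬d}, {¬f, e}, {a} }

a=True, b=True, c=True, d=True, e=True, f=True, g=False

Unit clause (a) forces a = True.
Unit clause (f) forces f = True.
Unit clause (e) forces e = True.
Unit clause (b) forces b = True.
Unit clause (d) forces d = True.
Unit clause (¬g) forces g = False.
All clauses hold; c can take either value.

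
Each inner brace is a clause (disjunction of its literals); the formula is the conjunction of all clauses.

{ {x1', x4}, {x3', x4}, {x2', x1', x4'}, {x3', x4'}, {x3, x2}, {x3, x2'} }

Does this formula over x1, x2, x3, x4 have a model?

Case x1 = 0:
Case x3 = 0:
From the singleton clause (x2), x2 = 1.
Now (x2') is unsatisfied and unit — conflict.
Backtrack on x3: now try x3 = 1.
From the singleton clause (x4), x4 = 1.
Now (x4') is unsatisfied and unit — conflict.
Both values of x3 lead to a conflict.
Backtrack on x1: now try x1 = 1.
From the singleton clause (x4), x4 = 1.
From the singleton clause (x2'), x2 = 0.
From the singleton clause (x3'), x3 = 0.
Now (x3) is unsatisfied and unit — conflict.
Both values of x1 lead to a conflict.
No assignment satisfies every clause.

Unsatisfiable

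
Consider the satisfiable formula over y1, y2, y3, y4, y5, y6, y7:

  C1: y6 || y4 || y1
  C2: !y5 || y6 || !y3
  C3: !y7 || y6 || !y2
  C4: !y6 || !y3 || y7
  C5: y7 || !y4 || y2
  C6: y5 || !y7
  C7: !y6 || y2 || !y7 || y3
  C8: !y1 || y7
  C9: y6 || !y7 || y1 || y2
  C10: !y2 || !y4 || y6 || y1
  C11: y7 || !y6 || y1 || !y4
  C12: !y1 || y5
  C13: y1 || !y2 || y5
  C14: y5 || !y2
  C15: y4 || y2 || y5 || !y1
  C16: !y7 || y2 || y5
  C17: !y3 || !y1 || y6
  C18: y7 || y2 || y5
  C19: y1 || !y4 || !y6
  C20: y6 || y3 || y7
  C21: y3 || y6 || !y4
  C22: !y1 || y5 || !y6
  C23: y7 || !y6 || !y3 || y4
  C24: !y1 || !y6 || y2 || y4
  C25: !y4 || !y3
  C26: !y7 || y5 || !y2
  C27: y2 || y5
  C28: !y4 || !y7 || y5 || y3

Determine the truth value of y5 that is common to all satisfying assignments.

Suppose y5 = false.
(!y7) alone gives y7 = false.
(!y1) alone gives y1 = false.
(!y2) alone gives y2 = false.
Now (y2) is unsatisfied and unit — conflict.
So every satisfying assignment has y5 = True.

True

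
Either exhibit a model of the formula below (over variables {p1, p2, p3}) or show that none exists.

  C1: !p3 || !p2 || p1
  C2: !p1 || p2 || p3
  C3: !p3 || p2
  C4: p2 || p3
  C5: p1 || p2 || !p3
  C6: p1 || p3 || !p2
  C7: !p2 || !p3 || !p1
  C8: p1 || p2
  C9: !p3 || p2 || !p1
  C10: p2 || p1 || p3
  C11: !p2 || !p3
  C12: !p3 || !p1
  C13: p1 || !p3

p1: true; p2: true; p3: false

Case p3 = false:
The clause (p2) is unit, so p2 = true.
The clause (p1) is unit, so p1 = true.
Every clause now holds.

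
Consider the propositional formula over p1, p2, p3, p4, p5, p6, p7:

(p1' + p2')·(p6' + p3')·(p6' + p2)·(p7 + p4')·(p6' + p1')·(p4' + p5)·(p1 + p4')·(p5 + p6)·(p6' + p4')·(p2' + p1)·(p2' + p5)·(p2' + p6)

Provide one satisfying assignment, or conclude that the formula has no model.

p1=0, p2=0, p3=1, p4=0, p5=1, p6=0, p7=0

Case p1 = 0:
(p4') alone gives p4 = 0.
(p2') alone gives p2 = 0.
(p6') alone gives p6 = 0.
(p5) alone gives p5 = 1.
All clauses hold; p3, p7 can take either value.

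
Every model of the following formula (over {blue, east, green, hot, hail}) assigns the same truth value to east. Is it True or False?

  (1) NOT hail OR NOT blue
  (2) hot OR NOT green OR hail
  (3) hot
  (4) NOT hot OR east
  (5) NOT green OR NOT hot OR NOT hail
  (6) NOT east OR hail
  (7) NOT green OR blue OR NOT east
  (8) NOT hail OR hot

True

Suppose east = false.
The clause (hot) is unit, so hot = true.
But (NOT hot) is also a unit clause — contradiction.
So every satisfying assignment has east = True.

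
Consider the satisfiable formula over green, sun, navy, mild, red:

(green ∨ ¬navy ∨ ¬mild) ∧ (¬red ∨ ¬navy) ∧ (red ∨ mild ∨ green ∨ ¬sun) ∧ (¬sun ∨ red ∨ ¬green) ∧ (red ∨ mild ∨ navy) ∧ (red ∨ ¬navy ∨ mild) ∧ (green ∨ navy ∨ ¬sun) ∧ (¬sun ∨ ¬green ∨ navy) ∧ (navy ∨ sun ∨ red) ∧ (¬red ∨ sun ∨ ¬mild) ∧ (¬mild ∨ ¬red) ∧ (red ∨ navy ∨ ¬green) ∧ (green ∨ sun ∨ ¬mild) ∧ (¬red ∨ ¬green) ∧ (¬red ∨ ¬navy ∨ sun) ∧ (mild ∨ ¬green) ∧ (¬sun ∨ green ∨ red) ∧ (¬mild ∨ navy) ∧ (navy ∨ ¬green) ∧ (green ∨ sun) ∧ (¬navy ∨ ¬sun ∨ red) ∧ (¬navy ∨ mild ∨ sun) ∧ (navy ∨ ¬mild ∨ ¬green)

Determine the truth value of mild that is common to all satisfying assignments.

True

Suppose mild = False.
From the singleton clause (¬green), green = False.
From the singleton clause (sun), sun = True.
From the singleton clause (red), red = True.
From the singleton clause (¬navy), navy = False.
Now (navy) is unsatisfied and unit — conflict.
So every satisfying assignment has mild = True.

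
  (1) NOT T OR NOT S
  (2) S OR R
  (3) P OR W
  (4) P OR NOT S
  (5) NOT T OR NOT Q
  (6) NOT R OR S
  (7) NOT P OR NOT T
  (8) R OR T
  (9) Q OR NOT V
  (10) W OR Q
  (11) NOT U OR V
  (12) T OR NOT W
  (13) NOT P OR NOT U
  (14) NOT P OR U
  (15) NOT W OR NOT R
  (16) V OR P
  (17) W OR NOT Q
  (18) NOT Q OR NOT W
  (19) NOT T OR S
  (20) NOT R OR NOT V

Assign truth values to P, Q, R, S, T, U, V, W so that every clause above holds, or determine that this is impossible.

Suppose T = false.
From the singleton clause (R), R = true.
From the singleton clause (S), S = true.
From the singleton clause (P), P = true.
From the singleton clause (NOT W), W = false.
From the singleton clause (Q), Q = true.
Now (NOT Q) is unsatisfied and unit — conflict.
That branch fails; take T = true instead.
From the singleton clause (NOT S), S = false.
Now (S) is unsatisfied and unit — conflict.
Both values of T lead to a conflict.

UNSATISFIABLE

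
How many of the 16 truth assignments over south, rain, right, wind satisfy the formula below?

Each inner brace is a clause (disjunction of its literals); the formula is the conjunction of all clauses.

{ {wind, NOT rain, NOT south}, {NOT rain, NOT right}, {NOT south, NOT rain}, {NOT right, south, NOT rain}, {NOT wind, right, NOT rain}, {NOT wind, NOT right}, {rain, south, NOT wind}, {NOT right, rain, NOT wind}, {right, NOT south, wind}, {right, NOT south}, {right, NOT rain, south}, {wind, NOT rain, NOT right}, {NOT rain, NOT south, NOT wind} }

There are 2^4 = 16 truth assignments over (south, rain, right, wind).
Check each against the 13 clauses (columns in the order south, rain, right, wind):
  F F F F  ✓ satisfies all
  F F F T  ✗ fails (rain OR south OR NOT wind)
  F F T F  ✓ satisfies all
  F F T T  ✗ fails (NOT wind OR NOT right)
  F T F F  ✗ fails (right OR NOT rain OR south)
  F T F T  ✗ fails (NOT wind OR right OR NOT rain)
  F T T F  ✗ fails (NOT rain OR NOT right)
  F T T T  ✗ fails (NOT rain OR NOT right)
  T F F F  ✗ fails (right OR NOT south OR wind)
  T F F T  ✗ fails (right OR NOT south)
  T F T F  ✓ satisfies all
  T F T T  ✗ fails (NOT wind OR NOT right)
  T T F F  ✗ fails (wind OR NOT rain OR NOT south)
  T T F T  ✗ fails (NOT south OR NOT rain)
  T T T F  ✗ fails (wind OR NOT rain OR NOT south)
  T T T T  ✗ fails (NOT rain OR NOT right)
3 of the 16 rows are models.

3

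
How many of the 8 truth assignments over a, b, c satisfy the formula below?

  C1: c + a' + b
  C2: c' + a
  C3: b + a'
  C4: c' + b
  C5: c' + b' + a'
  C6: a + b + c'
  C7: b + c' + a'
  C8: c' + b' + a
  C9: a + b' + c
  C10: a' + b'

1

There are 2^3 = 8 truth assignments over (a, b, c).
Check each against the 10 clauses (columns in the order a, b, c):
  F F F  ✓ satisfies all
  F F T  ✗ fails (c' + a)
  F T F  ✗ fails (a + b' + c)
  F T T  ✗ fails (c' + a)
  T F F  ✗ fails (c + a' + b)
  T F T  ✗ fails (b + a')
  T T F  ✗ fails (a' + b')
  T T T  ✗ fails (c' + b' + a')
1 of the 8 rows is a model.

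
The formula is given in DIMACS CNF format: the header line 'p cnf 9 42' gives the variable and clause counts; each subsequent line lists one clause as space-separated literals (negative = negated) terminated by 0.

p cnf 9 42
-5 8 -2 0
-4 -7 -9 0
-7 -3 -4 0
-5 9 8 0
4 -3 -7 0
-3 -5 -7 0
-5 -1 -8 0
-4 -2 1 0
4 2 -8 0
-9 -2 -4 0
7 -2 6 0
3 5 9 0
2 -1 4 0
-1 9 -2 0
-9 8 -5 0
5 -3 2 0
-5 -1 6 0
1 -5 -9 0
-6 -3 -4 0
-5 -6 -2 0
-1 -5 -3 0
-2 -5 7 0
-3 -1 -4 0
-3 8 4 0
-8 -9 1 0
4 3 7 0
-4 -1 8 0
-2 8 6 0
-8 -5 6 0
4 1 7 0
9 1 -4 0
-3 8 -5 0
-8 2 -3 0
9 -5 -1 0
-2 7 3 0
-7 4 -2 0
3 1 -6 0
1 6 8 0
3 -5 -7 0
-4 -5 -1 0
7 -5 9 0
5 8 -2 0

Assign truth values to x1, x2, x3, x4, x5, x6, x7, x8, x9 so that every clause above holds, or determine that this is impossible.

x1=True,  x2=True,  x3=True,  x4=False,  x5=False,  x6=True,  x7=False,  x8=True,  x9=True

Suppose x5 = False.
Suppose x3 = True.
Unit clause (x2) forces x2 = True.
Unit clause (x8) forces x8 = True.
Suppose x7 = False.
Unit clause (x6) forces x6 = True.
Unit clause (¬x4) forces x4 = False.
Unit clause (x1) forces x1 = True.
Unit clause (x9) forces x9 = True.
This assignment satisfies each clause.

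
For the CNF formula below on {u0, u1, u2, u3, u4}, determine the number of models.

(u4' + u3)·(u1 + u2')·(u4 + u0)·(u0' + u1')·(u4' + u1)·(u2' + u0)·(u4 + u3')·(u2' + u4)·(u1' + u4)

There are 2^5 = 32 truth assignments over (u0, u1, u2, u3, u4).
Split on u2. With u2 = 1, the clauses containing u2 are satisfied and u2' drops from the rest; 0 of the 2^4 = 16 assignments to the other variables satisfy what remains.
With u2 = 0, by the same count on the reduced clause set, 2 assignments work.
(One model: u0=F, u1=T, u2=F, u3=T, u4=T.)
Total: 0 + 2 = 2.

2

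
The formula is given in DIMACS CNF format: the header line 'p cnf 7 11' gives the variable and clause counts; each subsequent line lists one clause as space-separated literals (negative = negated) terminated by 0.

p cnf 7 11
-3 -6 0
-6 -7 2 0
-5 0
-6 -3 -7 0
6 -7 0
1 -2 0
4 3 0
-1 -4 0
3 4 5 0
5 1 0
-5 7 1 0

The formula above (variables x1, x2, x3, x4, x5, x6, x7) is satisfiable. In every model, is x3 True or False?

True

Suppose x3 = False.
Unit clause (¬x5) forces x5 = False.
Unit clause (x4) forces x4 = True.
Unit clause (¬x1) forces x1 = False.
But (x1) is also a unit clause — contradiction.
So every satisfying assignment has x3 = True.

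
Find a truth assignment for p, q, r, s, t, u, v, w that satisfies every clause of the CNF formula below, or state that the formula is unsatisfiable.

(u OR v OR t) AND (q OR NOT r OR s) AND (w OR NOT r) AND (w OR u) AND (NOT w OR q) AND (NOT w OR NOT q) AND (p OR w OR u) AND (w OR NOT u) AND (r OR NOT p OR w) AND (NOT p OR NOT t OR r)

Try w = true.
Unit clause (q) forces q = true.
That conflicts with the unit clause (NOT q).
So w must be the other value — set w = false.
Unit clause (NOT r) forces r = false.
Unit clause (u) forces u = true.
That conflicts with the unit clause (NOT u).
Either choice for w ends in contradiction.

UNSATISFIABLE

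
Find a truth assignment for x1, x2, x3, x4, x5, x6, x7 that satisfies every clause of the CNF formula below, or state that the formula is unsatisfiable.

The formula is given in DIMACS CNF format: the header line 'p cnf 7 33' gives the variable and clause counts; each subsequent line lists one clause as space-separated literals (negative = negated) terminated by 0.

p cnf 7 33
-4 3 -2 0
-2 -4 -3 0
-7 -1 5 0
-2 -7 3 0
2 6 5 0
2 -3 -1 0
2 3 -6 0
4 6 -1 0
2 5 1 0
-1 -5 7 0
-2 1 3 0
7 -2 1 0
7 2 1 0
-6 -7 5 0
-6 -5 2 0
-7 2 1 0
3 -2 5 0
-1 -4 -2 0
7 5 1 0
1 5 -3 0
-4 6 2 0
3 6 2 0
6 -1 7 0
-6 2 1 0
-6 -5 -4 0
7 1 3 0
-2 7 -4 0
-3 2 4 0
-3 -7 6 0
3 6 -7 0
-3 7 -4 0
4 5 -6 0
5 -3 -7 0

x1 ↦ True, x2 ↦ True, x3 ↦ True, x4 ↦ False, x5 ↦ True, x6 ↦ True, x7 ↦ True

Case x4 = False:
Case x6 = True:
From the singleton clause (x5), x5 = True.
From the singleton clause (x2), x2 = True.
Case x7 = True:
From the singleton clause (x3), x3 = True.
Every clause is now satisfied; x1 is unconstrained.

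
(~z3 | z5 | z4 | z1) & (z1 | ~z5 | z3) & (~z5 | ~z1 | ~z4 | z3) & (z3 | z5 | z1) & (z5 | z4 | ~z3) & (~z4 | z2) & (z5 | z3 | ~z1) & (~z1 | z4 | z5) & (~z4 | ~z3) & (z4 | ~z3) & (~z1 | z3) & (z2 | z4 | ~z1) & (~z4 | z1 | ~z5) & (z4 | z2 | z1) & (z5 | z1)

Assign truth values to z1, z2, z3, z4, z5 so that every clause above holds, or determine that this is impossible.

Branch on z4: set z4 = 0.
(~z3) alone gives z3 = 0.
(~z1) alone gives z1 = 0.
(~z5) alone gives z5 = 0.
But (z5) is also a unit clause — contradiction.
Backtrack on z4: now try z4 = 1.
(z2) alone gives z2 = 1.
(~z3) alone gives z3 = 0.
(~z1) alone gives z1 = 0.
(~z5) alone gives z5 = 0.
But (z5) is also a unit clause — contradiction.
Either choice for z4 ends in contradiction.

UNSATISFIABLE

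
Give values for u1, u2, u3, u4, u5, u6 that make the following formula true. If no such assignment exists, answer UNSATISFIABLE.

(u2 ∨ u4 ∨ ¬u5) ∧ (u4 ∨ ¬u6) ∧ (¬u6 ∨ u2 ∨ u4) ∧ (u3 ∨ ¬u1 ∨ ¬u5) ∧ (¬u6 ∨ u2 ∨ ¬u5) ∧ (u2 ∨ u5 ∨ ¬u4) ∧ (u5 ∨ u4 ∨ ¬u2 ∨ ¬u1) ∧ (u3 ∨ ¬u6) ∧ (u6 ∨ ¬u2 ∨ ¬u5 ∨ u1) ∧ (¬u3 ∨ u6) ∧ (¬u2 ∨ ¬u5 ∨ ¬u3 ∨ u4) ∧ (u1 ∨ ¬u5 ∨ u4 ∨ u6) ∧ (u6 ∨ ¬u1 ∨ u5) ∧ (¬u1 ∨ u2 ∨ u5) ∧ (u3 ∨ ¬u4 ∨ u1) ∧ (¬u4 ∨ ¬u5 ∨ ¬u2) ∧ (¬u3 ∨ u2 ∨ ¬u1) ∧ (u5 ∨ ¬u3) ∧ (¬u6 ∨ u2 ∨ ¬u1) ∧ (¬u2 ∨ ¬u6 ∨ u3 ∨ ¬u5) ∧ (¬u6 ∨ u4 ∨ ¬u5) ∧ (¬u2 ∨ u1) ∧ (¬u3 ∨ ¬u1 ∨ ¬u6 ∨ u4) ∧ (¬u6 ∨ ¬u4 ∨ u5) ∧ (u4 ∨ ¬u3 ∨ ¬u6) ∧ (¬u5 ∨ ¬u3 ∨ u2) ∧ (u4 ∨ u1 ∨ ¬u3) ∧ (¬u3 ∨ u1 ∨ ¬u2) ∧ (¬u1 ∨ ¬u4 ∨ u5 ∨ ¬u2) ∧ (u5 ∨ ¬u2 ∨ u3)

Branch on u4: set u4 = False.
(¬u6) alone gives u6 = False.
(¬u3) alone gives u3 = False.
Branch on u2: set u2 = False.
(¬u5) alone gives u5 = False.
(¬u1) alone gives u1 = False.
All clauses are satisfied.

u1=False, u2=False, u3=False, u4=False, u5=False, u6=False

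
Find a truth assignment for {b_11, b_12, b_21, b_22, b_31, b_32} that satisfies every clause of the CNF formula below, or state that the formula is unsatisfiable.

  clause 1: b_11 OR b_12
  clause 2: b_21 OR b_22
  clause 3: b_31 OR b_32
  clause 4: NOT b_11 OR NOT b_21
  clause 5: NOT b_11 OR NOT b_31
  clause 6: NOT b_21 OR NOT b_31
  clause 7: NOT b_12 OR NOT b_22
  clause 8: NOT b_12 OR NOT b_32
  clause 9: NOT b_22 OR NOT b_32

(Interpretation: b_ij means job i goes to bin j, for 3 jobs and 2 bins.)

Case b_11 = true:
From the singleton clause (NOT b_21), b_21 = false.
From the singleton clause (b_22), b_22 = true.
From the singleton clause (NOT b_31), b_31 = false.
From the singleton clause (b_32), b_32 = true.
That conflicts with the unit clause (NOT b_32).
That branch fails; take b_11 = false instead.
From the singleton clause (b_12), b_12 = true.
From the singleton clause (NOT b_22), b_22 = false.
From the singleton clause (b_21), b_21 = true.
From the singleton clause (NOT b_31), b_31 = false.
From the singleton clause (b_32), b_32 = true.
That conflicts with the unit clause (NOT b_32).
Both values of b_11 lead to a conflict.

UNSATISFIABLE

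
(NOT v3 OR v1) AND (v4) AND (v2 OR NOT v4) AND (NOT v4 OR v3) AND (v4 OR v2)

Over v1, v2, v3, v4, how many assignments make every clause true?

1

There are 2^4 = 16 truth assignments over (v1, v2, v3, v4).
Check each against the 5 clauses (columns in the order v1, v2, v3, v4):
  F F F F  ✗ fails (v4)
  F F F T  ✗ fails (v2 OR NOT v4)
  F F T F  ✗ fails (NOT v3 OR v1)
  F F T T  ✗ fails (NOT v3 OR v1)
  F T F F  ✗ fails (v4)
  F T F T  ✗ fails (NOT v4 OR v3)
  F T T F  ✗ fails (NOT v3 OR v1)
  F T T T  ✗ fails (NOT v3 OR v1)
  T F F F  ✗ fails (v4)
  T F F T  ✗ fails (v2 OR NOT v4)
  T F T F  ✗ fails (v4)
  T F T T  ✗ fails (v2 OR NOT v4)
  T T F F  ✗ fails (v4)
  T T F T  ✗ fails (NOT v4 OR v3)
  T T T F  ✗ fails (v4)
  T T T T  ✓ satisfies all
1 of the 16 rows is a model.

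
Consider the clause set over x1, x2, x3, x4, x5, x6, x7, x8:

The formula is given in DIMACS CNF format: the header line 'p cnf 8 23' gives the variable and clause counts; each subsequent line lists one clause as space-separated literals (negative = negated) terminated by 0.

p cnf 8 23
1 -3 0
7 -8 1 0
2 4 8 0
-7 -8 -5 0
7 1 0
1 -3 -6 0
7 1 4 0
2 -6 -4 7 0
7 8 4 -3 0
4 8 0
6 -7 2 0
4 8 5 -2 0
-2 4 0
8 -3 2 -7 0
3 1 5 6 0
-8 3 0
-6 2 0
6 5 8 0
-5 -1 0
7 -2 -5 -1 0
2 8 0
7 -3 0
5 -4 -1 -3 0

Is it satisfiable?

Case x1 = False:
From the singleton clause (¬x3), x3 = False.
From the singleton clause (x7), x7 = True.
From the singleton clause (¬x8), x8 = False.
From the singleton clause (x4), x4 = True.
From the singleton clause (x2), x2 = True.
Case x5 = True:
No clause remains; x6 is free.
A satisfying assignment: x1 ↦ False; x2 ↦ True; x3 ↦ False; x4 ↦ True; x5 ↦ True; x6 ↦ True; x7 ↦ True; x8 ↦ False.

Satisfiable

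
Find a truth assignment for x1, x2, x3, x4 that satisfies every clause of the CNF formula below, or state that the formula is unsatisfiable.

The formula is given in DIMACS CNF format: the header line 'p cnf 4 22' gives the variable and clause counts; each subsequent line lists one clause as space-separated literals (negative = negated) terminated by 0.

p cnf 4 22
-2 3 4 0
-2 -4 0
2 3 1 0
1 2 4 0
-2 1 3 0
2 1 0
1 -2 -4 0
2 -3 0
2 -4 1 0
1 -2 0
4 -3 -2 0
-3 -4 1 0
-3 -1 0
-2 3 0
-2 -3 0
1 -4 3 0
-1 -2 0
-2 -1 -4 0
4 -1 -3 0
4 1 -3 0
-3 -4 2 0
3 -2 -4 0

x1=True; x2=False; x3=False; x4=True

Case x2 = False:
The clause (x1) is unit, so x1 = True.
The clause (¬x3) is unit, so x3 = False.
No clause remains; x4 is free.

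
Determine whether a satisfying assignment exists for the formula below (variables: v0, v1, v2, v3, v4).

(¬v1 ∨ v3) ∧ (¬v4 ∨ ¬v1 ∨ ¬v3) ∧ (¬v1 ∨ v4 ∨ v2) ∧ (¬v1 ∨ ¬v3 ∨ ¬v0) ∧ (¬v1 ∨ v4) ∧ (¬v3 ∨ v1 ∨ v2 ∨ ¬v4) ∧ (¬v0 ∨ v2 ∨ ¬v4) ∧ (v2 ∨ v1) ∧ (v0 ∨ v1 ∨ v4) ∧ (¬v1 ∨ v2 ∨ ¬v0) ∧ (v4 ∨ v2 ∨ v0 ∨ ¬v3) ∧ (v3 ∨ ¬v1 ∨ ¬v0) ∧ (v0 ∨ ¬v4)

Try v1 = False.
(v2) alone gives v2 = True.
Try v0 = True.
Every clause is now satisfied; v3, v4 are unconstrained.
A satisfying assignment: v0=True, v1=False, v2=True, v3=False, v4=False.

Satisfiable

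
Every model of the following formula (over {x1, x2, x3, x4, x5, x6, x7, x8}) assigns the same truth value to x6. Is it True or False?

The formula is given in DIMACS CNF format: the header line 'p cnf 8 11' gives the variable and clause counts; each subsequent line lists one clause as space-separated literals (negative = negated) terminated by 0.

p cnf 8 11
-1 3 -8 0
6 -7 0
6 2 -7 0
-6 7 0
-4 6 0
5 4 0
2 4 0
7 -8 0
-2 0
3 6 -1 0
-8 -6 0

True

Suppose x6 = False.
(¬x7) alone gives x7 = False.
(¬x4) alone gives x4 = False.
(x5) alone gives x5 = True.
(x2) alone gives x2 = True.
Now (¬x2) is unsatisfied and unit — conflict.
So every satisfying assignment has x6 = True.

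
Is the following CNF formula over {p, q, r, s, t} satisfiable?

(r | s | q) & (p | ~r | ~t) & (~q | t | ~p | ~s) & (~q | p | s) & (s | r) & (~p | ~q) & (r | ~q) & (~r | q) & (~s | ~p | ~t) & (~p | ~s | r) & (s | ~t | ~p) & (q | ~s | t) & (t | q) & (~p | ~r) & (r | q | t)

Try s = 1.
Try p = 0.
Try r = 1.
Unit clause (~t) forces t = 0.
Unit clause (q) forces q = 1.
All clauses are satisfied.
A satisfying assignment: p=0; q=1; r=1; s=1; t=0.

Satisfiable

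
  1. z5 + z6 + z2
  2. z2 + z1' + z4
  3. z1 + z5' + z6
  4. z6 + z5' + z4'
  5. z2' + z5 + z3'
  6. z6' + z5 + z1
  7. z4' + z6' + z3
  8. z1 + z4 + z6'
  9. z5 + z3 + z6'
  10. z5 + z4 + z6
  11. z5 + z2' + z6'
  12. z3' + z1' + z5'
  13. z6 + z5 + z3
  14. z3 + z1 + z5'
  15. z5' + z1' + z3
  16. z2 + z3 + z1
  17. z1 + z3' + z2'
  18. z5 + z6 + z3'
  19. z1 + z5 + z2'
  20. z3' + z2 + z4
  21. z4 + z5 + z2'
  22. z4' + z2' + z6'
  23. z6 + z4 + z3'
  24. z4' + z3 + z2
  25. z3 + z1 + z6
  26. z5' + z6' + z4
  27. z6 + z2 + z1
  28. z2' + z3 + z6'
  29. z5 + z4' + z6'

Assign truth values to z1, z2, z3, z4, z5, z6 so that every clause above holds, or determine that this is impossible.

Suppose z5 = 1.
Suppose z1 = 0.
From the singleton clause (z6), z6 = 1.
From the singleton clause (z4), z4 = 1.
From the singleton clause (z3), z3 = 1.
From the singleton clause (z2'), z2 = 0.
This assignment satisfies each clause.

z1: 0,  z2: 0,  z3: 1,  z4: 1,  z5: 1,  z6: 1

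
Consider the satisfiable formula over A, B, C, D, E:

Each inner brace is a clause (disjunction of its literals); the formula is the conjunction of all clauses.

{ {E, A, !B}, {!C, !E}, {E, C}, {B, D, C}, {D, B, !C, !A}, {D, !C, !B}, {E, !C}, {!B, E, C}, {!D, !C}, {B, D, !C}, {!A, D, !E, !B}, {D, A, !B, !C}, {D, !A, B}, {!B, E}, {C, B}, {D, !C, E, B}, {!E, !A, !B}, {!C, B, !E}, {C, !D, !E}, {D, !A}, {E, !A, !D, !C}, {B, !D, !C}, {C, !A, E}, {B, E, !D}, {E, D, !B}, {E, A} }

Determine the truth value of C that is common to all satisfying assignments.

False

Suppose C = true.
The clause (!E) is unit, so E = false.
But (E) is also a unit clause — contradiction.
So every satisfying assignment has C = False.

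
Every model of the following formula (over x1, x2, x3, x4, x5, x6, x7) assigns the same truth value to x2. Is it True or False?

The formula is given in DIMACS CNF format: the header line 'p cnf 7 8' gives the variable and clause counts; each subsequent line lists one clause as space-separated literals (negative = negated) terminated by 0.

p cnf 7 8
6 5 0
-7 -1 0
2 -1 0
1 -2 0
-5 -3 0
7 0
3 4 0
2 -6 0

False

Suppose x2 = True.
The clause (x1) is unit, so x1 = True.
The clause (¬x7) is unit, so x7 = False.
But (x7) is also a unit clause — contradiction.
So every satisfying assignment has x2 = False.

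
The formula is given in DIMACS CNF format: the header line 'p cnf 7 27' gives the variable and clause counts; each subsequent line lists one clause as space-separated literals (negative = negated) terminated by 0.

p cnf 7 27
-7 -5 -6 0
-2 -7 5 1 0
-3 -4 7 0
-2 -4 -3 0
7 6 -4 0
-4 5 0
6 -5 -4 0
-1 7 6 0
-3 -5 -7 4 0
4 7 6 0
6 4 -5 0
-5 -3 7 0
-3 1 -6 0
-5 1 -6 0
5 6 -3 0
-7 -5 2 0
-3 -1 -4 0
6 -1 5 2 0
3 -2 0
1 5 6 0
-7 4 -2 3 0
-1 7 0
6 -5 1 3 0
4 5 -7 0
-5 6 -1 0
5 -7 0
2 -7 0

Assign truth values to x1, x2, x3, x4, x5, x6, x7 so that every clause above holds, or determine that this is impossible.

Try x4 = False.
Try x7 = False.
From the singleton clause (x6), x6 = True.
From the singleton clause (¬x1), x1 = False.
From the singleton clause (¬x3), x3 = False.
From the singleton clause (¬x5), x5 = False.
From the singleton clause (¬x2), x2 = False.
Every clause now holds.

x1 ↦ False,  x2 ↦ False,  x3 ↦ False,  x4 ↦ False,  x5 ↦ False,  x6 ↦ True,  x7 ↦ False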